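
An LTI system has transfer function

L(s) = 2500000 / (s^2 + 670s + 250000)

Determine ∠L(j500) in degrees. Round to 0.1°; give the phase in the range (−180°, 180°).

-90.0°

At s = jω = j500:
quadratic: (j500)² + 670·j500 + 250000 = 0 + j335000 → |·| ≈ 3.35e+05, ∠ ≈ 90.00°
∠L = 0.00° − 90.00° = -90.00°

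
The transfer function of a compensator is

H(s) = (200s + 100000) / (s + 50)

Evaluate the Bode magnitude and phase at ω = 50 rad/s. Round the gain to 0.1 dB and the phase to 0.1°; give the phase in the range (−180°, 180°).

63.1 dB, -39.3°

Substitute s = j50:
Numerator: 200(j50) + 100000 = 100000 + j10000
Denominator: (j50) + 50 = 50 + j50
|N| = √(100000² + 10000²) ≈ 1.005e+05, ∠N ≈ 5.71°
|D| = √(50² + 50²) ≈ 70.711, ∠D ≈ 45.00°
|H| = 1.005e+05 / 70.711 ≈ 1421.3
Gain = 20 log₁₀(1421.3) ≈ 63.05 dB
∠H = 5.71° − 45.00° = -39.29°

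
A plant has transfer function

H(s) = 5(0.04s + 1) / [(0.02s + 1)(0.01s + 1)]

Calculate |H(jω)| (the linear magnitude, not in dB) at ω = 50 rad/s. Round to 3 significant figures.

7.07

At ω = 50 rad/s:
zero (1 + j50·0.04) = 1 + j2 → |·| ≈ 2.2361, ∠ ≈ 63.43°
pole (1 + j50·0.02) = 1 + j1 → |·| ≈ 1.4142, ∠ ≈ 45.00°
pole (1 + j50·0.01) = 1 + j0.5 → |·| ≈ 1.118, ∠ ≈ 26.57°
|H| = 5 · 2.2361 / (1.4142 · 1.118) ≈ 7.0715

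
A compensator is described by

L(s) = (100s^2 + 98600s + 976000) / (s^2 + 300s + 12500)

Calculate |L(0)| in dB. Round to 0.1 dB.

37.9 dB

L(0) = 976000 / 12500 = 78.08
20 log₁₀(78.08) ≈ 37.85 dB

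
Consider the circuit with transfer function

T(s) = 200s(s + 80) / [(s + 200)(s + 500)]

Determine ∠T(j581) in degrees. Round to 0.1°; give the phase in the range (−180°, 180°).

At s = jω = j581:
zero (s+80): 80 + j581 → |·| = √(80²+581²) = √343961 ≈ 586.48, ∠ = arctan(581/80) ≈ 82.16°
zero at origin: s = j581 → |·| = 581, ∠ = 90.00°
pole (s+200): 200 + j581 → |·| = √(200²+581²) = √377561 ≈ 614.46, ∠ = arctan(581/200) ≈ 71.00°
pole (s+500): 500 + j581 → |·| = √(500²+581²) = √587561 ≈ 766.53, ∠ = arctan(581/500) ≈ 49.29°
∠T = 172.16° − 120.29° = 51.87°

51.9°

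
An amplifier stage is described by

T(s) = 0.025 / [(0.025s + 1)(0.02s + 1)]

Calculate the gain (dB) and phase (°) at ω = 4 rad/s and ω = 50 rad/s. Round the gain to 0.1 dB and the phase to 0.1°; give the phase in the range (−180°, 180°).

ω = 4: -32.1 dB, -10.3°; ω = 50: -39.1 dB, -96.3°

At ω = 4 rad/s:
pole (1 + j4·0.025) = 1 + j0.1 → |·| ≈ 1.005, ∠ ≈ 5.71°
pole (1 + j4·0.02) = 1 + j0.08 → |·| ≈ 1.0032, ∠ ≈ 4.57°
|T| = 0.025 · 1 / (1.005 · 1.0032) ≈ 0.024796
Gain = 20 log₁₀(0.024796) ≈ -32.11 dB
∠T = (0°) − (5.71° + 4.57°) = -10.28°

At ω = 50 rad/s:
pole (1 + j50·0.025) = 1 + j1.25 → |·| ≈ 1.6008, ∠ ≈ 51.34°
pole (1 + j50·0.02) = 1 + j1 → |·| ≈ 1.4142, ∠ ≈ 45.00°
|T| = 0.025 · 1 / (1.6008 · 1.4142) ≈ 0.011043
Gain = 20 log₁₀(0.011043) ≈ -39.14 dB
∠T = (0°) − (51.34° + 45.00°) = -96.34°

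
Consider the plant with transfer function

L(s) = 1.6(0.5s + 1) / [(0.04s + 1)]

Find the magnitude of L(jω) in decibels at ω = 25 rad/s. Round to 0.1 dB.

23.0 dB

At ω = 25 rad/s:
zero (1 + j25·0.5) = 1 + j12.5 → |·| ≈ 12.54, ∠ ≈ 85.43°
pole (1 + j25·0.04) = 1 + j1 → |·| ≈ 1.4142, ∠ ≈ 45.00°
|L| = 1.6 · 12.54 / (1.4142) ≈ 14.188
Gain = 20 log₁₀(14.188) ≈ 23.04 dB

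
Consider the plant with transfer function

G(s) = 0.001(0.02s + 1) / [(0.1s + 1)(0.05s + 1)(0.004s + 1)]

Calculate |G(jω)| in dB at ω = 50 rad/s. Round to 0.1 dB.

-79.9 dB

At ω = 50 rad/s:
zero (1 + j50·0.02) = 1 + j1 → |·| ≈ 1.4142, ∠ ≈ 45.00°
pole (1 + j50·0.1) = 1 + j5 → |·| ≈ 5.099, ∠ ≈ 78.69°
pole (1 + j50·0.05) = 1 + j2.5 → |·| ≈ 2.6926, ∠ ≈ 68.20°
pole (1 + j50·0.004) = 1 + j0.2 → |·| ≈ 1.0198, ∠ ≈ 11.31°
|G| = 0.001 · 1.4142 / (5.099 · 2.6926 · 1.0198) ≈ 0.000101
Gain = 20 log₁₀(0.000101) ≈ -79.91 dB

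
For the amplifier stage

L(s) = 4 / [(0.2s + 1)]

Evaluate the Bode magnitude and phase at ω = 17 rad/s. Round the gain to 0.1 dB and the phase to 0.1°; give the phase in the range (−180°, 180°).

1.1 dB, -73.6°

At ω = 17 rad/s:
pole (1 + j17·0.2) = 1 + j3.4 → |·| ≈ 3.544, ∠ ≈ 73.61°
|L| = 4 · 1 / (3.544) ≈ 1.1287
Gain = 20 log₁₀(1.1287) ≈ 1.05 dB
∠L = (0°) − (73.61°) = -73.61°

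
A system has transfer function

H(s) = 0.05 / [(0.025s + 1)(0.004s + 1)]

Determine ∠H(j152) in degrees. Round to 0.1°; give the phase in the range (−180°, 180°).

-106.6°

At ω = 152 rad/s:
pole (1 + j152·0.025) = 1 + j3.8 → |·| ≈ 3.9294, ∠ ≈ 75.26°
pole (1 + j152·0.004) = 1 + j0.608 → |·| ≈ 1.1703, ∠ ≈ 31.30°
∠H = (0°) − (75.26° + 31.30°) = -106.56°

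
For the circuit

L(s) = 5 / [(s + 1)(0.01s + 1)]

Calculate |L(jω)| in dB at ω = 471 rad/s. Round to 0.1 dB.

At ω = 471 rad/s:
pole (1 + j471·1) = 1 + j471 → |·| ≈ 471, ∠ ≈ 89.88°
pole (1 + j471·0.01) = 1 + j4.71 → |·| ≈ 4.815, ∠ ≈ 78.01°
|L| = 5 · 1 / (471 · 4.815) ≈ 0.0022047
Gain = 20 log₁₀(0.0022047) ≈ -53.13 dB

-53.1 dB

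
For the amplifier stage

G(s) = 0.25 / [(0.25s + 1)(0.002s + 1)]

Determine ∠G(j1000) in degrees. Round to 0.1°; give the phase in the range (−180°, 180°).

-153.2°

At ω = 1000 rad/s:
pole (1 + j1000·0.25) = 1 + j250 → |·| ≈ 250, ∠ ≈ 89.77°
pole (1 + j1000·0.002) = 1 + j2 → |·| ≈ 2.2361, ∠ ≈ 63.43°
∠G = (0°) − (89.77° + 63.43°) = -153.20°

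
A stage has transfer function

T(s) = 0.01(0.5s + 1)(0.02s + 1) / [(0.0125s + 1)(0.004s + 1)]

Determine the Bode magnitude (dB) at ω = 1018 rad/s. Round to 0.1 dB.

5.8 dB

At ω = 1018 rad/s:
zero (1 + j1018·0.5) = 1 + j509 → |·| ≈ 509, ∠ ≈ 89.89°
zero (1 + j1018·0.02) = 1 + j20.36 → |·| ≈ 20.385, ∠ ≈ 87.19°
pole (1 + j1018·0.0125) = 1 + j12.725 → |·| ≈ 12.764, ∠ ≈ 85.51°
pole (1 + j1018·0.004) = 1 + j4.072 → |·| ≈ 4.193, ∠ ≈ 76.20°
|T| = 0.01 · 509 · 20.385 / (12.764 · 4.193) ≈ 1.9387
Gain = 20 log₁₀(1.9387) ≈ 5.75 dB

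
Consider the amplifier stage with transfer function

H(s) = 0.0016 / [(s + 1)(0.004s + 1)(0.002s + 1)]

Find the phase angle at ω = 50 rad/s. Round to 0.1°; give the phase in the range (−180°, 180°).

-105.9°

At ω = 50 rad/s:
pole (1 + j50·1) = 1 + j50 → |·| ≈ 50.01, ∠ ≈ 88.85°
pole (1 + j50·0.004) = 1 + j0.2 → |·| ≈ 1.0198, ∠ ≈ 11.31°
pole (1 + j50·0.002) = 1 + j0.1 → |·| ≈ 1.005, ∠ ≈ 5.71°
∠H = (0°) − (88.85° + 11.31° + 5.71°) = -105.87°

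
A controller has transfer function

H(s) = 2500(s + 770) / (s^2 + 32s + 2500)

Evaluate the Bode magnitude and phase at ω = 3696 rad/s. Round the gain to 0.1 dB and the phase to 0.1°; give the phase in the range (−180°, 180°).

-3.2 dB, -101.3°

At s = jω = j3696:
zero (s+770): 770 + j3696 → |·| = √(770²+3696²) = √14253316 ≈ 3775.4, ∠ = arctan(3696/770) ≈ 78.23°
quadratic: (j3696)² + 32·j3696 + 2500 = -13657916 + j118272 → |·| ≈ 1.3658e+07, ∠ ≈ 179.50°
|H| = 2500 · 3775.4 / 1.3658e+07 ≈ 0.69106
Gain = 20 log₁₀(0.69106) ≈ -3.21 dB
∠H = 78.23° − 179.50° = -101.27°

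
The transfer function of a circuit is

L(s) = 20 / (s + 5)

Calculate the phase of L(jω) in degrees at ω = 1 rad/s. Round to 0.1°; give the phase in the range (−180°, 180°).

At s = jω = j1:
pole (s+5): 5 + j1 → |·| = √(5²+1²) = √26 ≈ 5.099, ∠ = arctan(1/5) ≈ 11.31°
∠L = 0.00° − 11.31° = -11.31°

-11.3°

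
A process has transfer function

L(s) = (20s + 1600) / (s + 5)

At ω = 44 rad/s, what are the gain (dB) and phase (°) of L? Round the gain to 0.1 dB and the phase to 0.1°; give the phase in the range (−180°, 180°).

32.3 dB, -54.7°

Substitute s = j44:
Numerator: 20(j44) + 1600 = 1600 + j880
Denominator: (j44) + 5 = 5 + j44
|N| = √(1600² + 880²) ≈ 1826, ∠N ≈ 28.81°
|D| = √(5² + 44²) ≈ 44.283, ∠D ≈ 83.52°
|L| = 1826 / 44.283 ≈ 41.235
Gain = 20 log₁₀(41.235) ≈ 32.31 dB
∠L = 28.81° − 83.52° = -54.71°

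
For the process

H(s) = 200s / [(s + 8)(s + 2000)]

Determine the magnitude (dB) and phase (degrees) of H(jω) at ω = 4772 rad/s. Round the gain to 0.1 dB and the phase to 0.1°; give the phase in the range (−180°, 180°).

At s = jω = j4772:
zero at origin: s = j4772 → |·| = 4772, ∠ = 90.00°
pole (s+8): 8 + j4772 → |·| = √(8²+4772²) = √22772048 ≈ 4772, ∠ = arctan(4772/8) ≈ 89.90°
pole (s+2000): 2000 + j4772 → |·| = √(2000²+4772²) = √26771984 ≈ 5174.2, ∠ = arctan(4772/2000) ≈ 67.26°
|H| = 200 · 4772 / 2.4691e+07 ≈ 0.038654
Gain = 20 log₁₀(0.038654) ≈ -28.26 dB
∠H = 90.00° − 157.16° = -67.16°

-28.3 dB, -67.2°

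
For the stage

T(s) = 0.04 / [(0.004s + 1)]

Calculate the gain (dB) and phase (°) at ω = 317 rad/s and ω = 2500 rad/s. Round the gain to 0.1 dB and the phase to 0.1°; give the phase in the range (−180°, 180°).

ω = 317: -32.1 dB, -51.7°; ω = 2500: -48.0 dB, -84.3°

At ω = 317 rad/s:
pole (1 + j317·0.004) = 1 + j1.268 → |·| ≈ 1.6149, ∠ ≈ 51.74°
|T| = 0.04 · 1 / (1.6149) ≈ 0.024769
Gain = 20 log₁₀(0.024769) ≈ -32.12 dB
∠T = (0°) − (51.74°) = -51.74°

At ω = 2500 rad/s:
pole (1 + j2500·0.004) = 1 + j10 → |·| ≈ 10.05, ∠ ≈ 84.29°
|T| = 0.04 · 1 / (10.05) ≈ 0.0039801
Gain = 20 log₁₀(0.0039801) ≈ -48.00 dB
∠T = (0°) − (84.29°) = -84.29°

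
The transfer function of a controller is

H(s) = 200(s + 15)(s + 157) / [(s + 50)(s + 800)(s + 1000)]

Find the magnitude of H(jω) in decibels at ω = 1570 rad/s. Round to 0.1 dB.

-20.3 dB

At s = jω = j1570:
zero (s+15): 15 + j1570 → |·| = √(15²+1570²) = √2465125 ≈ 1570.1, ∠ = arctan(1570/15) ≈ 89.45°
zero (s+157): 157 + j1570 → |·| = √(157²+1570²) = √2489549 ≈ 1577.8, ∠ = arctan(1570/157) ≈ 84.29°
pole (s+50): 50 + j1570 → |·| = √(50²+1570²) = √2467400 ≈ 1570.8, ∠ = arctan(1570/50) ≈ 88.18°
pole (s+800): 800 + j1570 → |·| = √(800²+1570²) = √3104900 ≈ 1762.1, ∠ = arctan(1570/800) ≈ 63.00°
pole (s+1000): 1000 + j1570 → |·| = √(1000²+1570²) = √3464900 ≈ 1861.4, ∠ = arctan(1570/1000) ≈ 57.51°
|H| = 200 · 2.4773e+06 / 5.1522e+09 ≈ 0.096165
Gain = 20 log₁₀(0.096165) ≈ -20.34 dB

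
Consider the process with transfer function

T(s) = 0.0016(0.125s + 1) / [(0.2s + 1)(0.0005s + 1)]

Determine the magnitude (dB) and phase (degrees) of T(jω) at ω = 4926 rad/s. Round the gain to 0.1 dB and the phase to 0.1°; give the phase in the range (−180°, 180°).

At ω = 4926 rad/s:
zero (1 + j4926·0.125) = 1 + j615.75 → |·| ≈ 615.75, ∠ ≈ 89.91°
pole (1 + j4926·0.2) = 1 + j985.2 → |·| ≈ 985.2, ∠ ≈ 89.94°
pole (1 + j4926·0.0005) = 1 + j2.463 → |·| ≈ 2.6583, ∠ ≈ 67.90°
|T| = 0.0016 · 615.75 / (985.2 · 2.6583) ≈ 0.00037618
Gain = 20 log₁₀(0.00037618) ≈ -68.49 dB
∠T = (89.91°) − (89.94° + 67.90°) = -67.93°

-68.5 dB, -67.9°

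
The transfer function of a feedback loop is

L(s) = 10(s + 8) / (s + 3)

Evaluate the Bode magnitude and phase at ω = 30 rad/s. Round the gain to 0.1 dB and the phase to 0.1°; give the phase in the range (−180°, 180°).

At s = jω = j30:
zero (s+8): 8 + j30 → |·| = √(8²+30²) = √964 ≈ 31.048, ∠ = arctan(30/8) ≈ 75.07°
pole (s+3): 3 + j30 → |·| = √(3²+30²) = √909 ≈ 30.15, ∠ = arctan(30/3) ≈ 84.29°
|L| = 10 · 31.048 / 30.15 ≈ 10.298
Gain = 20 log₁₀(10.298) ≈ 20.26 dB
∠L = 75.07° − 84.29° = -9.22°

20.3 dB, -9.2°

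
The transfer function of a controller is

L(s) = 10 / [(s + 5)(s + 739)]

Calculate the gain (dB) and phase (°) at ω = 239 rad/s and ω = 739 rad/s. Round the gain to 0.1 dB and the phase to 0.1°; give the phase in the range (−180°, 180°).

At s = jω = j239:
pole (s+5): 5 + j239 → |·| = √(5²+239²) = √57146 ≈ 239.05, ∠ = arctan(239/5) ≈ 88.80°
pole (s+739): 739 + j239 → |·| = √(739²+239²) = √603242 ≈ 776.69, ∠ = arctan(239/739) ≈ 17.92°
|L| = 10 / 1.8567e+05 ≈ 5.3859e-05
Gain = 20 log₁₀(5.3859e-05) ≈ -85.37 dB
∠L = 0.00° − 106.72° = -106.72°

At s = jω = j739:
pole (s+5): 5 + j739 → |·| = √(5²+739²) = √546146 ≈ 739.02, ∠ = arctan(739/5) ≈ 89.61°
pole (s+739): 739 + j739 → |·| = √(739²+739²) = √1092242 ≈ 1045.1, ∠ = arctan(739/739) ≈ 45.00°
|L| = 10 / 7.7235e+05 ≈ 1.2947e-05
Gain = 20 log₁₀(1.2947e-05) ≈ -97.76 dB
∠L = 0.00° − 134.61° = -134.61°

ω = 239: -85.4 dB, -106.7°; ω = 739: -97.8 dB, -134.6°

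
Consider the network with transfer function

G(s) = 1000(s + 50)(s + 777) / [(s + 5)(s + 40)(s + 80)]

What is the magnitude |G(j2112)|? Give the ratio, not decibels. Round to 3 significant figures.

0.504

At s = jω = j2112:
zero (s+50): 50 + j2112 → |·| = √(50²+2112²) = √4463044 ≈ 2112.6, ∠ = arctan(2112/50) ≈ 88.64°
zero (s+777): 777 + j2112 → |·| = √(777²+2112²) = √5064273 ≈ 2250.4, ∠ = arctan(2112/777) ≈ 69.80°
pole (s+5): 5 + j2112 → |·| = √(5²+2112²) = √4460569 ≈ 2112, ∠ = arctan(2112/5) ≈ 89.86°
pole (s+40): 40 + j2112 → |·| = √(40²+2112²) = √4462144 ≈ 2112.4, ∠ = arctan(2112/40) ≈ 88.91°
pole (s+80): 80 + j2112 → |·| = √(80²+2112²) = √4466944 ≈ 2113.5, ∠ = arctan(2112/80) ≈ 87.83°
|G| = 1000 · 4.7542e+06 / 9.4291e+09 ≈ 0.50421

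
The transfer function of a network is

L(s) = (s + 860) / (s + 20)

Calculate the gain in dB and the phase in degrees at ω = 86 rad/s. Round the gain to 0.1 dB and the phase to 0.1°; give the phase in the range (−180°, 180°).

19.8 dB, -71.2°

At s = jω = j86:
zero (s+860): 860 + j86 → |·| = √(860²+86²) = √746996 ≈ 864.29, ∠ = arctan(86/860) ≈ 5.71°
pole (s+20): 20 + j86 → |·| = √(20²+86²) = √7796 ≈ 88.295, ∠ = arctan(86/20) ≈ 76.91°
|L| = 1 · 864.29 / 88.295 ≈ 9.7887
Gain = 20 log₁₀(9.7887) ≈ 19.81 dB
∠L = 5.71° − 76.91° = -71.20°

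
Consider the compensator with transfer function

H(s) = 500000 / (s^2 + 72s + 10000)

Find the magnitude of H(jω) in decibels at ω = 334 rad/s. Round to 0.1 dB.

At s = jω = j334:
quadratic: (j334)² + 72·j334 + 10000 = -101556 + j24048 → |·| ≈ 1.0436e+05, ∠ ≈ 166.68°
|H| = 500000 / 1.0436e+05 ≈ 4.7911
Gain = 20 log₁₀(4.7911) ≈ 13.61 dB

13.6 dB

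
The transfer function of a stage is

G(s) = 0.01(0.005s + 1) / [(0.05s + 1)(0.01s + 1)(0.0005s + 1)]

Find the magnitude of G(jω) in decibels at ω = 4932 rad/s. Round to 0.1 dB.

At ω = 4932 rad/s:
zero (1 + j4932·0.005) = 1 + j24.66 → |·| ≈ 24.68, ∠ ≈ 87.68°
pole (1 + j4932·0.05) = 1 + j246.6 → |·| ≈ 246.6, ∠ ≈ 89.77°
pole (1 + j4932·0.01) = 1 + j49.32 → |·| ≈ 49.33, ∠ ≈ 88.84°
pole (1 + j4932·0.0005) = 1 + j2.466 → |·| ≈ 2.661, ∠ ≈ 67.93°
|G| = 0.01 · 24.68 / (246.6 · 49.33 · 2.661) ≈ 7.6242e-06
Gain = 20 log₁₀(7.6242e-06) ≈ -102.36 dB

-102.4 dB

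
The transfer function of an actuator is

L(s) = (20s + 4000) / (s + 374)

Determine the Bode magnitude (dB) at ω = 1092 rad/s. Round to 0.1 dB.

25.7 dB

Substitute s = j1092:
Numerator: 20(j1092) + 4000 = 4000 + j21840
Denominator: (j1092) + 374 = 374 + j1092
|N| = √(4000² + 21840²) ≈ 22203, ∠N ≈ 79.62°
|D| = √(374² + 1092²) ≈ 1154.3, ∠D ≈ 71.09°
|L| = 22203 / 1154.3 ≈ 19.235
Gain = 20 log₁₀(19.235) ≈ 25.68 dB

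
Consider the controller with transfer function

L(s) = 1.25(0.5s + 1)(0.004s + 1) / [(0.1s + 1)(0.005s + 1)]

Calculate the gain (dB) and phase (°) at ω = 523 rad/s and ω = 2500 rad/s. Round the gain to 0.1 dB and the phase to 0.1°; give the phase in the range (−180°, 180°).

At ω = 523 rad/s:
zero (1 + j523·0.5) = 1 + j261.5 → |·| ≈ 261.5, ∠ ≈ 89.78°
zero (1 + j523·0.004) = 1 + j2.092 → |·| ≈ 2.3187, ∠ ≈ 64.45°
pole (1 + j523·0.1) = 1 + j52.3 → |·| ≈ 52.31, ∠ ≈ 88.90°
pole (1 + j523·0.005) = 1 + j2.615 → |·| ≈ 2.7997, ∠ ≈ 69.07°
|L| = 1.25 · 261.5 · 2.3187 / (52.31 · 2.7997) ≈ 5.1752
Gain = 20 log₁₀(5.1752) ≈ 14.28 dB
∠L = (89.78° + 64.45°) − (88.90° + 69.07°) = -3.74°

At ω = 2500 rad/s:
zero (1 + j2500·0.5) = 1 + j1250 → |·| ≈ 1250, ∠ ≈ 89.95°
zero (1 + j2500·0.004) = 1 + j10 → |·| ≈ 10.05, ∠ ≈ 84.29°
pole (1 + j2500·0.1) = 1 + j250 → |·| ≈ 250, ∠ ≈ 89.77°
pole (1 + j2500·0.005) = 1 + j12.5 → |·| ≈ 12.54, ∠ ≈ 85.43°
|L| = 1.25 · 1250 · 10.05 / (250 · 12.54) ≈ 5.009
Gain = 20 log₁₀(5.009) ≈ 14.00 dB
∠L = (89.95° + 84.29°) − (89.77° + 85.43°) = -0.96°

ω = 523: 14.3 dB, -3.7°; ω = 2500: 14.0 dB, -1.0°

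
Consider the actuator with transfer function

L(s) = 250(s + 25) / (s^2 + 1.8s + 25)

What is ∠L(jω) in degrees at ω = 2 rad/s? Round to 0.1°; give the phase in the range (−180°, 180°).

At s = jω = j2:
zero (s+25): 25 + j2 → |·| = √(25²+2²) = √629 ≈ 25.08, ∠ = arctan(2/25) ≈ 4.57°
quadratic: (j2)² + 1.8·j2 + 25 = 21 + j3.6 → |·| ≈ 21.306, ∠ ≈ 9.73°
∠L = 4.57° − 9.73° = -5.16°

-5.2°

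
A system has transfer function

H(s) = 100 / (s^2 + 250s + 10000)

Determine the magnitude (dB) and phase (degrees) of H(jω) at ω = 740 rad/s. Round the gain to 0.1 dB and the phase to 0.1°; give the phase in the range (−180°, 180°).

Substitute s = j740:
Numerator: 100 = 100 + j0
Denominator: (j740)^2 + 250(j740) + 10000 = -537600 + j185000
|N| = √(100² + 0²) ≈ 100, ∠N ≈ 0.00°
|D| = √(537600² + 185000²) ≈ 5.6854e+05, ∠D ≈ 161.01°
|H| = 100 / 5.6854e+05 ≈ 0.00017589
Gain = 20 log₁₀(0.00017589) ≈ -75.10 dB
∠H = 0.00° − 161.01° = -161.01°

-75.1 dB, -161.0°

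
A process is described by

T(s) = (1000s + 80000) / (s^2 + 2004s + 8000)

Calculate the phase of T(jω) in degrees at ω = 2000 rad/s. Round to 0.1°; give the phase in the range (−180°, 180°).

Substitute s = j2000:
Numerator: 1000(j2000) + 80000 = 80000 + j2000000
Denominator: (j2000)^2 + 2004(j2000) + 8000 = -3992000 + j4008000
|N| = √(80000² + 2000000²) ≈ 2.0016e+06, ∠N ≈ 87.71°
|D| = √(3992000² + 4008000²) ≈ 5.6569e+06, ∠D ≈ 134.89°
∠T = 87.71° − 134.89° = -47.18°

-47.2°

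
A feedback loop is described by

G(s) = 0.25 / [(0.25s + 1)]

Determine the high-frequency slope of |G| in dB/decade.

Each pole contributes −20 dB/decade at high frequency; each zero contributes +20 dB/decade.
Net: 0 zero(s) − 1 pole(s) → -20 dB/decade.

-20 dB/decade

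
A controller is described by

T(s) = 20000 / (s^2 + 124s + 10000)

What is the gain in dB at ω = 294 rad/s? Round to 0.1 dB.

-12.5 dB

At s = jω = j294:
quadratic: (j294)² + 124·j294 + 10000 = -76436 + j36456 → |·| ≈ 84685, ∠ ≈ 154.50°
|T| = 20000 / 84685 ≈ 0.23617
Gain = 20 log₁₀(0.23617) ≈ -12.54 dB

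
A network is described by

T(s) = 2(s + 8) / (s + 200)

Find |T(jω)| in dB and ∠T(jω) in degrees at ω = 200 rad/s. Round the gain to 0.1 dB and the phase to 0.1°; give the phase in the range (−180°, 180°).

3.0 dB, 42.7°

At s = jω = j200:
zero (s+8): 8 + j200 → |·| = √(8²+200²) = √40064 ≈ 200.16, ∠ = arctan(200/8) ≈ 87.71°
pole (s+200): 200 + j200 → |·| = √(200²+200²) = √80000 ≈ 282.84, ∠ = arctan(200/200) ≈ 45.00°
|T| = 2 · 200.16 / 282.84 ≈ 1.4154
Gain = 20 log₁₀(1.4154) ≈ 3.02 dB
∠T = 87.71° − 45.00° = 42.71°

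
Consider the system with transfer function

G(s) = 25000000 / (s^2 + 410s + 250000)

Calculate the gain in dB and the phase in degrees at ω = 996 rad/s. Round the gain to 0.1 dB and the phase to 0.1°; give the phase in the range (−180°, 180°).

29.4 dB, -151.2°

At s = jω = j996:
quadratic: (j996)² + 410·j996 + 250000 = -742016 + j408360 → |·| ≈ 8.4696e+05, ∠ ≈ 151.17°
|G| = 25000000 / 8.4696e+05 ≈ 29.517
Gain = 20 log₁₀(29.517) ≈ 29.40 dB
∠G = 0.00° − 151.17° = -151.17°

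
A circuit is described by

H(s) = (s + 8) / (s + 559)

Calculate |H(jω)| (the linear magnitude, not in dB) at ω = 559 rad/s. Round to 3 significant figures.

0.707

At s = jω = j559:
zero (s+8): 8 + j559 → |·| = √(8²+559²) = √312545 ≈ 559.06, ∠ = arctan(559/8) ≈ 89.18°
pole (s+559): 559 + j559 → |·| = √(559²+559²) = √624962 ≈ 790.55, ∠ = arctan(559/559) ≈ 45.00°
|H| = 1 · 559.06 / 790.55 ≈ 0.70718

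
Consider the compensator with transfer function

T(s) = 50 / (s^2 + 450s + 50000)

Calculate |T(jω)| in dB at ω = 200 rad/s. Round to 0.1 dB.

-65.2 dB

Substitute s = j200:
Numerator: 50 = 50 + j0
Denominator: (j200)^2 + 450(j200) + 50000 = 10000 + j90000
|N| = √(50² + 0²) ≈ 50, ∠N ≈ 0.00°
|D| = √(10000² + 90000²) ≈ 90554, ∠D ≈ 83.66°
|T| = 50 / 90554 ≈ 0.00055216
Gain = 20 log₁₀(0.00055216) ≈ -65.16 dB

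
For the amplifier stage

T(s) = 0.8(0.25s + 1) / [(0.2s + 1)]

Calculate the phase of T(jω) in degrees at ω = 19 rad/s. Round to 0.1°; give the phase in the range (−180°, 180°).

At ω = 19 rad/s:
zero (1 + j19·0.25) = 1 + j4.75 → |·| ≈ 4.8541, ∠ ≈ 78.11°
pole (1 + j19·0.2) = 1 + j3.8 → |·| ≈ 3.9294, ∠ ≈ 75.26°
∠T = (78.11°) − (75.26°) = 2.85°

2.9°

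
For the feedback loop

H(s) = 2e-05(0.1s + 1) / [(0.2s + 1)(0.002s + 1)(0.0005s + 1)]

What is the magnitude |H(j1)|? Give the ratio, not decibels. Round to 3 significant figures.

1.97e-05

At ω = 1 rad/s:
zero (1 + j1·0.1) = 1 + j0.1 → |·| ≈ 1.005, ∠ ≈ 5.71°
pole (1 + j1·0.2) = 1 + j0.2 → |·| ≈ 1.0198, ∠ ≈ 11.31°
pole (1 + j1·0.002) = 1 + j0.002 → |·| ≈ 1, ∠ ≈ 0.11°
pole (1 + j1·0.0005) = 1 + j0.0005 → |·| ≈ 1, ∠ ≈ 0.03°
|H| = 2e-05 · 1.005 / (1.0198 · 1 · 1) ≈ 1.971e-05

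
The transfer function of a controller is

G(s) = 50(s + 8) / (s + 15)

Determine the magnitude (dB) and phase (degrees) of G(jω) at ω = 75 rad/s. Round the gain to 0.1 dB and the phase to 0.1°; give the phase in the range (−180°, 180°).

At s = jω = j75:
zero (s+8): 8 + j75 → |·| = √(8²+75²) = √5689 ≈ 75.425, ∠ = arctan(75/8) ≈ 83.91°
pole (s+15): 15 + j75 → |·| = √(15²+75²) = √5850 ≈ 76.485, ∠ = arctan(75/15) ≈ 78.69°
|G| = 50 · 75.425 / 76.485 ≈ 49.307
Gain = 20 log₁₀(49.307) ≈ 33.86 dB
∠G = 83.91° − 78.69° = 5.22°

33.9 dB, 5.2°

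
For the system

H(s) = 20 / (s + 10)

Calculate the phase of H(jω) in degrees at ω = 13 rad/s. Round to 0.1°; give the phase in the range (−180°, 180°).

-52.4°

At s = jω = j13:
pole (s+10): 10 + j13 → |·| = √(10²+13²) = √269 ≈ 16.401, ∠ = arctan(13/10) ≈ 52.43°
∠H = 0.00° − 52.43° = -52.43°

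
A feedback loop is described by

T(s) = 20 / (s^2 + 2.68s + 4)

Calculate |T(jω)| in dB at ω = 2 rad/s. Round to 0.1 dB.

At s = jω = j2:
quadratic: (j2)² + 2.68·j2 + 4 = 0 + j5.36 → |·| ≈ 5.36, ∠ ≈ 90.00°
|T| = 20 / 5.36 ≈ 3.7313
Gain = 20 log₁₀(3.7313) ≈ 11.44 dB

11.4 dB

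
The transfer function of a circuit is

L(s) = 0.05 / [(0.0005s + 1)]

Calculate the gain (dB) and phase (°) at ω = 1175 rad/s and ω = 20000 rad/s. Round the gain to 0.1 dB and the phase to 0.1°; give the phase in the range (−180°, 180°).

At ω = 1175 rad/s:
pole (1 + j1175·0.0005) = 1 + j0.5875 → |·| ≈ 1.1598, ∠ ≈ 30.43°
|L| = 0.05 · 1 / (1.1598) ≈ 0.043111
Gain = 20 log₁₀(0.043111) ≈ -27.31 dB
∠L = (0°) − (30.43°) = -30.43°

At ω = 20000 rad/s:
pole (1 + j20000·0.0005) = 1 + j10 → |·| ≈ 10.05, ∠ ≈ 84.29°
|L| = 0.05 · 1 / (10.05) ≈ 0.0049751
Gain = 20 log₁₀(0.0049751) ≈ -46.06 dB
∠L = (0°) − (84.29°) = -84.29°

ω = 1175: -27.3 dB, -30.4°; ω = 20000: -46.1 dB, -84.3°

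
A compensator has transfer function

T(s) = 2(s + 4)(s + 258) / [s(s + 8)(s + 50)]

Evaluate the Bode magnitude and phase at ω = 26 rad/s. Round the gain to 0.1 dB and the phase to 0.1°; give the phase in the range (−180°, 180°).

At s = jω = j26:
zero (s+4): 4 + j26 → |·| = √(4²+26²) = √692 ≈ 26.306, ∠ = arctan(26/4) ≈ 81.25°
zero (s+258): 258 + j26 → |·| = √(258²+26²) = √67240 ≈ 259.31, ∠ = arctan(26/258) ≈ 5.75°
pole (s+8): 8 + j26 → |·| = √(8²+26²) = √740 ≈ 27.203, ∠ = arctan(26/8) ≈ 72.90°
pole (s+50): 50 + j26 → |·| = √(50²+26²) = √3176 ≈ 56.356, ∠ = arctan(26/50) ≈ 27.47°
pole at origin: |s| = 26, ∠ = 90.00° (in denominator)
|T| = 2 · 6821.4 / 39859 ≈ 0.34228
Gain = 20 log₁₀(0.34228) ≈ -9.31 dB
∠T = 87.00° − 190.37° = -103.37°

-9.3 dB, -103.4°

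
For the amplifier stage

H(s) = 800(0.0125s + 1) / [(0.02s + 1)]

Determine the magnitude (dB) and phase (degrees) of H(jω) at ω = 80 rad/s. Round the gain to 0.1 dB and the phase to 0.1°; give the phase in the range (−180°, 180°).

At ω = 80 rad/s:
zero (1 + j80·0.0125) = 1 + j1 → |·| ≈ 1.4142, ∠ ≈ 45.00°
pole (1 + j80·0.02) = 1 + j1.6 → |·| ≈ 1.8868, ∠ ≈ 57.99°
|H| = 800 · 1.4142 / (1.8868) ≈ 599.62
Gain = 20 log₁₀(599.62) ≈ 55.56 dB
∠H = (45.00°) − (57.99°) = -12.99°

55.6 dB, -13.0°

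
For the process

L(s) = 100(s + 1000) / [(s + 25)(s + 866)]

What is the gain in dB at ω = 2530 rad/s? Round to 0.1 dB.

At s = jω = j2530:
zero (s+1000): 1000 + j2530 → |·| = √(1000²+2530²) = √7400900 ≈ 2720.5, ∠ = arctan(2530/1000) ≈ 68.43°
pole (s+25): 25 + j2530 → |·| = √(25²+2530²) = √6401525 ≈ 2530.1, ∠ = arctan(2530/25) ≈ 89.43°
pole (s+866): 866 + j2530 → |·| = √(866²+2530²) = √7150856 ≈ 2674.1, ∠ = arctan(2530/866) ≈ 71.10°
|L| = 100 · 2720.5 / 6.7657e+06 ≈ 0.04021
Gain = 20 log₁₀(0.04021) ≈ -27.91 dB

-27.9 dB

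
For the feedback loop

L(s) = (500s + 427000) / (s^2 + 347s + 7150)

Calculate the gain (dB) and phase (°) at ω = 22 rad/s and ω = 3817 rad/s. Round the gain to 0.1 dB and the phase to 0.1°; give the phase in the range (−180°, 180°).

Substitute s = j22:
Numerator: 500(j22) + 427000 = 427000 + j11000
Denominator: (j22)^2 + 347(j22) + 7150 = 6666 + j7634
|N| = √(427000² + 11000²) ≈ 4.2714e+05, ∠N ≈ 1.48°
|D| = √(6666² + 7634²) ≈ 10135, ∠D ≈ 48.87°
|L| = 4.2714e+05 / 10135 ≈ 42.145
Gain = 20 log₁₀(42.145) ≈ 32.49 dB
∠L = 1.48° − 48.87° = -47.39°

Substitute s = j3817:
Numerator: 500(j3817) + 427000 = 427000 + j1908500
Denominator: (j3817)^2 + 347(j3817) + 7150 = -14562339 + j1324499
|N| = √(427000² + 1908500²) ≈ 1.9557e+06, ∠N ≈ 77.39°
|D| = √(14562339² + 1324499²) ≈ 1.4622e+07, ∠D ≈ 174.80°
|L| = 1.9557e+06 / 1.4622e+07 ≈ 0.13375
Gain = 20 log₁₀(0.13375) ≈ -17.47 dB
∠L = 77.39° − 174.80° = -97.41°

ω = 22: 32.5 dB, -47.4°; ω = 3817: -17.5 dB, -97.4°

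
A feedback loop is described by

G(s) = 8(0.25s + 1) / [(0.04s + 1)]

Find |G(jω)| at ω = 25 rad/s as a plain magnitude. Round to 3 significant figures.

At ω = 25 rad/s:
zero (1 + j25·0.25) = 1 + j6.25 → |·| ≈ 6.3295, ∠ ≈ 80.91°
pole (1 + j25·0.04) = 1 + j1 → |·| ≈ 1.4142, ∠ ≈ 45.00°
|G| = 8 · 6.3295 / (1.4142) ≈ 35.805

35.8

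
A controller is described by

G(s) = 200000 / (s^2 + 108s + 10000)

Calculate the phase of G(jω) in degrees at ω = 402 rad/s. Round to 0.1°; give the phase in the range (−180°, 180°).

At s = jω = j402:
quadratic: (j402)² + 108·j402 + 10000 = -151604 + j43416 → |·| ≈ 1.577e+05, ∠ ≈ 164.02°
∠G = 0.00° − 164.02° = -164.02°

-164.0°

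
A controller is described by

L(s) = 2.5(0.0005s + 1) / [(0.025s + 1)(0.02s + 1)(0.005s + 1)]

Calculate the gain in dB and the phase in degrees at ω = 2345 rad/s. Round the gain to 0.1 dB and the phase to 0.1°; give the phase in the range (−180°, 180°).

At ω = 2345 rad/s:
zero (1 + j2345·0.0005) = 1 + j1.1725 → |·| ≈ 1.541, ∠ ≈ 49.54°
pole (1 + j2345·0.025) = 1 + j58.625 → |·| ≈ 58.634, ∠ ≈ 89.02°
pole (1 + j2345·0.02) = 1 + j46.9 → |·| ≈ 46.911, ∠ ≈ 88.78°
pole (1 + j2345·0.005) = 1 + j11.725 → |·| ≈ 11.768, ∠ ≈ 85.13°
|L| = 2.5 · 1.541 / (58.634 · 46.911 · 11.768) ≈ 0.00011902
Gain = 20 log₁₀(0.00011902) ≈ -78.49 dB
∠L = (49.54°) − (89.02° + 88.78° + 85.13°) = -213.39° ≡ 146.61° (principal value)

-78.5 dB, 146.6°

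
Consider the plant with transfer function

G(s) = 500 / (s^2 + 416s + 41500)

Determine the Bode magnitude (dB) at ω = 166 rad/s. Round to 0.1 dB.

-43.0 dB

Substitute s = j166:
Numerator: 500 = 500 + j0
Denominator: (j166)^2 + 416(j166) + 41500 = 13944 + j69056
|N| = √(500² + 0²) ≈ 500, ∠N ≈ 0.00°
|D| = √(13944² + 69056²) ≈ 70450, ∠D ≈ 78.58°
|G| = 500 / 70450 ≈ 0.0070972
Gain = 20 log₁₀(0.0070972) ≈ -42.98 dB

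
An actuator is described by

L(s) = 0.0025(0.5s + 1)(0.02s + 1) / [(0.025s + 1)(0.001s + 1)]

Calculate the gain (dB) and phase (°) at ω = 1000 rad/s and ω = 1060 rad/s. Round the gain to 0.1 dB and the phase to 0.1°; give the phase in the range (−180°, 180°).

ω = 1000: -3.0 dB, 44.3°; ω = 1060: -2.8 dB, 42.7°

At ω = 1000 rad/s:
zero (1 + j1000·0.5) = 1 + j500 → |·| ≈ 500, ∠ ≈ 89.89°
zero (1 + j1000·0.02) = 1 + j20 → |·| ≈ 20.025, ∠ ≈ 87.14°
pole (1 + j1000·0.025) = 1 + j25 → |·| ≈ 25.02, ∠ ≈ 87.71°
pole (1 + j1000·0.001) = 1 + j1 → |·| ≈ 1.4142, ∠ ≈ 45.00°
|L| = 0.0025 · 500 · 20.025 / (25.02 · 1.4142) ≈ 0.70743
Gain = 20 log₁₀(0.70743) ≈ -3.01 dB
∠L = (89.89° + 87.14°) − (87.71° + 45.00°) = 44.32°

At ω = 1060 rad/s:
zero (1 + j1060·0.5) = 1 + j530 → |·| ≈ 530, ∠ ≈ 89.89°
zero (1 + j1060·0.02) = 1 + j21.2 → |·| ≈ 21.224, ∠ ≈ 87.30°
pole (1 + j1060·0.025) = 1 + j26.5 → |·| ≈ 26.519, ∠ ≈ 87.84°
pole (1 + j1060·0.001) = 1 + j1.06 → |·| ≈ 1.4573, ∠ ≈ 46.67°
|L| = 0.0025 · 530 · 21.224 / (26.519 · 1.4573) ≈ 0.72767
Gain = 20 log₁₀(0.72767) ≈ -2.76 dB
∠L = (89.89° + 87.30°) − (87.84° + 46.67°) = 42.68°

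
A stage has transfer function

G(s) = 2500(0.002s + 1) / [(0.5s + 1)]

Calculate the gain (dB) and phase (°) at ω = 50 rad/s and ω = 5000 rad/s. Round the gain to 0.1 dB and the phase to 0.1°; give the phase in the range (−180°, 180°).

At ω = 50 rad/s:
zero (1 + j50·0.002) = 1 + j0.1 → |·| ≈ 1.005, ∠ ≈ 5.71°
pole (1 + j50·0.5) = 1 + j25 → |·| ≈ 25.02, ∠ ≈ 87.71°
|G| = 2500 · 1.005 / (25.02) ≈ 100.42
Gain = 20 log₁₀(100.42) ≈ 40.04 dB
∠G = (5.71°) − (87.71°) = -82.00°

At ω = 5000 rad/s:
zero (1 + j5000·0.002) = 1 + j10 → |·| ≈ 10.05, ∠ ≈ 84.29°
pole (1 + j5000·0.5) = 1 + j2500 → |·| ≈ 2500, ∠ ≈ 89.98°
|G| = 2500 · 10.05 / (2500) ≈ 10.05
Gain = 20 log₁₀(10.05) ≈ 20.04 dB
∠G = (84.29°) − (89.98°) = -5.69°

ω = 50: 40.0 dB, -82.0°; ω = 5000: 20.0 dB, -5.7°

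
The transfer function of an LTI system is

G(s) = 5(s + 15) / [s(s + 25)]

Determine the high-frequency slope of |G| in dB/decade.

-20 dB/decade

Each pole contributes −20 dB/decade at high frequency; each zero contributes +20 dB/decade.
Net: 1 zero(s) − 2 pole(s) → -20 dB/decade.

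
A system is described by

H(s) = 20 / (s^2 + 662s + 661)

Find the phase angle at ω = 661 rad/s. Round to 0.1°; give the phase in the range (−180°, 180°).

-134.9°

Substitute s = j661:
Numerator: 20 = 20 + j0
Denominator: (j661)^2 + 662(j661) + 661 = -436260 + j437582
|N| = √(20² + 0²) ≈ 20, ∠N ≈ 0.00°
|D| = √(436260² + 437582²) ≈ 6.179e+05, ∠D ≈ 134.91°
∠H = 0.00° − 134.91° = -134.91°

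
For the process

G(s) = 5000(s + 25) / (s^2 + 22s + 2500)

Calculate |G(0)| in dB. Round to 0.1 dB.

G(0) = 5000·25 / 2500 = 50
20 log₁₀(50) ≈ 33.98 dB

34.0 dB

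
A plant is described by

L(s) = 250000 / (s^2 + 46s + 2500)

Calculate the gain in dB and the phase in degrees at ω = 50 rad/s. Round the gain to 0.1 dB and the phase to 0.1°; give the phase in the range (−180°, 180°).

40.7 dB, -90.0°

At s = jω = j50:
quadratic: (j50)² + 46·j50 + 2500 = 0 + j2300 → |·| ≈ 2300, ∠ ≈ 90.00°
|L| = 250000 / 2300 ≈ 108.7
Gain = 20 log₁₀(108.7) ≈ 40.72 dB
∠L = 0.00° − 90.00° = -90.00°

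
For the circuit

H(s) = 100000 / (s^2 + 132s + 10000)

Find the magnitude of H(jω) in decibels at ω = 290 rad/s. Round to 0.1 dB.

At s = jω = j290:
quadratic: (j290)² + 132·j290 + 10000 = -74100 + j38280 → |·| ≈ 83404, ∠ ≈ 152.68°
|H| = 100000 / 83404 ≈ 1.199
Gain = 20 log₁₀(1.199) ≈ 1.58 dB

1.6 dB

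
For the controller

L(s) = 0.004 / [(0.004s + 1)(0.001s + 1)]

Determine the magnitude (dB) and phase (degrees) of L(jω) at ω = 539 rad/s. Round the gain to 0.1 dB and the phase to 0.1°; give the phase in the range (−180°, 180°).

-56.6 dB, -93.4°

At ω = 539 rad/s:
pole (1 + j539·0.004) = 1 + j2.156 → |·| ≈ 2.3766, ∠ ≈ 65.12°
pole (1 + j539·0.001) = 1 + j0.539 → |·| ≈ 1.136, ∠ ≈ 28.32°
|L| = 0.004 · 1 / (2.3766 · 1.136) ≈ 0.0014816
Gain = 20 log₁₀(0.0014816) ≈ -56.59 dB
∠L = (0°) − (65.12° + 28.32°) = -93.44°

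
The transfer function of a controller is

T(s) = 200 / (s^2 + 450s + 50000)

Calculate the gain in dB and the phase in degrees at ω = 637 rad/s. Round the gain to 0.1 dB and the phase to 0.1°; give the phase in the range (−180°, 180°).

Substitute s = j637:
Numerator: 200 = 200 + j0
Denominator: (j637)^2 + 450(j637) + 50000 = -355769 + j286650
|N| = √(200² + 0²) ≈ 200, ∠N ≈ 0.00°
|D| = √(355769² + 286650²) ≈ 4.5688e+05, ∠D ≈ 141.14°
|T| = 200 / 4.5688e+05 ≈ 0.00043775
Gain = 20 log₁₀(0.00043775) ≈ -67.18 dB
∠T = 0.00° − 141.14° = -141.14°

-67.2 dB, -141.1°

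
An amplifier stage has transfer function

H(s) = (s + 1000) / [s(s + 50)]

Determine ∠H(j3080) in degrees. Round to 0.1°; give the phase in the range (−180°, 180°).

-107.1°

At s = jω = j3080:
zero (s+1000): 1000 + j3080 → |·| = √(1000²+3080²) = √10486400 ≈ 3238.3, ∠ = arctan(3080/1000) ≈ 72.01°
pole (s+50): 50 + j3080 → |·| = √(50²+3080²) = √9488900 ≈ 3080.4, ∠ = arctan(3080/50) ≈ 89.07°
pole at origin: |s| = 3080, ∠ = 90.00° (in denominator)
∠H = 72.01° − 179.07° = -107.06°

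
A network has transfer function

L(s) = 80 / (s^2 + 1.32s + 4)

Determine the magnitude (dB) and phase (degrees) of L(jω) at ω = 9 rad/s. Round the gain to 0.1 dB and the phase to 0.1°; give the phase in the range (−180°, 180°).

0.2 dB, -171.2°

At s = jω = j9:
quadratic: (j9)² + 1.32·j9 + 4 = -77 + j11.88 → |·| ≈ 77.911, ∠ ≈ 171.23°
|L| = 80 / 77.911 ≈ 1.0268
Gain = 20 log₁₀(1.0268) ≈ 0.23 dB
∠L = 0.00° − 171.23° = -171.23°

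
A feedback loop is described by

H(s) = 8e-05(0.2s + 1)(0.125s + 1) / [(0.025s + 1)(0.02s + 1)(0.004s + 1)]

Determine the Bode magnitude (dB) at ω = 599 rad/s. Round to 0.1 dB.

-56.3 dB

At ω = 599 rad/s:
zero (1 + j599·0.2) = 1 + j119.8 → |·| ≈ 119.8, ∠ ≈ 89.52°
zero (1 + j599·0.125) = 1 + j74.875 → |·| ≈ 74.882, ∠ ≈ 89.23°
pole (1 + j599·0.025) = 1 + j14.975 → |·| ≈ 15.008, ∠ ≈ 86.18°
pole (1 + j599·0.02) = 1 + j11.98 → |·| ≈ 12.022, ∠ ≈ 85.23°
pole (1 + j599·0.004) = 1 + j2.396 → |·| ≈ 2.5963, ∠ ≈ 67.35°
|H| = 8e-05 · 119.8 · 74.882 / (15.008 · 12.022 · 2.5963) ≈ 0.001532
Gain = 20 log₁₀(0.001532) ≈ -56.29 dB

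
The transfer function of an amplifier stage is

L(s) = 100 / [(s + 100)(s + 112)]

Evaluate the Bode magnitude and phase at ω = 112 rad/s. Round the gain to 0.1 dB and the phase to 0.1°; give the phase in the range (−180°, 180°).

At s = jω = j112:
pole (s+100): 100 + j112 → |·| = √(100²+112²) = √22544 ≈ 150.15, ∠ = arctan(112/100) ≈ 48.24°
pole (s+112): 112 + j112 → |·| = √(112²+112²) = √25088 ≈ 158.39, ∠ = arctan(112/112) ≈ 45.00°
|L| = 100 / 23782 ≈ 0.0042049
Gain = 20 log₁₀(0.0042049) ≈ -47.52 dB
∠L = 0.00° − 93.24° = -93.24°

-47.5 dB, -93.2°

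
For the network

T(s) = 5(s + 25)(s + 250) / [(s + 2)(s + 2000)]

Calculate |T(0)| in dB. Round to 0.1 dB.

T(0) = 5·25·250 / (2·2000) = 7.8125
20 log₁₀(7.8125) ≈ 17.86 dB

17.9 dB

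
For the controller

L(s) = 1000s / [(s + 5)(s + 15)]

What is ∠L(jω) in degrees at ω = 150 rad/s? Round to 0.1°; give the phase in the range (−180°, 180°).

-82.4°

At s = jω = j150:
zero at origin: s = j150 → |·| = 150, ∠ = 90.00°
pole (s+5): 5 + j150 → |·| = √(5²+150²) = √22525 ≈ 150.08, ∠ = arctan(150/5) ≈ 88.09°
pole (s+15): 15 + j150 → |·| = √(15²+150²) = √22725 ≈ 150.75, ∠ = arctan(150/15) ≈ 84.29°
∠L = 90.00° − 172.38° = -82.38°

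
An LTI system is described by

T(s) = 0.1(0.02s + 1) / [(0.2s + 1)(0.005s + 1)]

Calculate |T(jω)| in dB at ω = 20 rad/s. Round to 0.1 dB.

-31.7 dB

At ω = 20 rad/s:
zero (1 + j20·0.02) = 1 + j0.4 → |·| ≈ 1.077, ∠ ≈ 21.80°
pole (1 + j20·0.2) = 1 + j4 → |·| ≈ 4.1231, ∠ ≈ 75.96°
pole (1 + j20·0.005) = 1 + j0.1 → |·| ≈ 1.005, ∠ ≈ 5.71°
|T| = 0.1 · 1.077 / (4.1231 · 1.005) ≈ 0.025991
Gain = 20 log₁₀(0.025991) ≈ -31.70 dB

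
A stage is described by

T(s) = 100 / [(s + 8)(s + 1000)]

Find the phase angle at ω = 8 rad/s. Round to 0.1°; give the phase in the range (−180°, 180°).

At s = jω = j8:
pole (s+8): 8 + j8 → |·| = √(8²+8²) = √128 ≈ 11.314, ∠ = arctan(8/8) ≈ 45.00°
pole (s+1000): 1000 + j8 → |·| = √(1000²+8²) = √1000064 ≈ 1000, ∠ = arctan(8/1000) ≈ 0.46°
∠T = 0.00° − 45.46° = -45.46°

-45.5°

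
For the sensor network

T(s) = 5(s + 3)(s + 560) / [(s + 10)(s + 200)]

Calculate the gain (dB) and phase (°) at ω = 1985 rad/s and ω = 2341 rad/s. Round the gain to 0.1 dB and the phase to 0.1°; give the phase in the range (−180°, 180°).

ω = 1985: 14.3 dB, -9.8°; ω = 2341: 14.2 dB, -8.4°

At s = jω = j1985:
zero (s+3): 3 + j1985 → |·| = √(3²+1985²) = √3940234 ≈ 1985, ∠ = arctan(1985/3) ≈ 89.91°
zero (s+560): 560 + j1985 → |·| = √(560²+1985²) = √4253825 ≈ 2062.5, ∠ = arctan(1985/560) ≈ 74.25°
pole (s+10): 10 + j1985 → |·| = √(10²+1985²) = √3940325 ≈ 1985, ∠ = arctan(1985/10) ≈ 89.71°
pole (s+200): 200 + j1985 → |·| = √(200²+1985²) = √3980225 ≈ 1995.1, ∠ = arctan(1985/200) ≈ 84.25°
|T| = 5 · 4.0941e+06 / 3.9603e+06 ≈ 5.1689
Gain = 20 log₁₀(5.1689) ≈ 14.27 dB
∠T = 164.16° − 173.96° = -9.80°

At s = jω = j2341:
zero (s+3): 3 + j2341 → |·| = √(3²+2341²) = √5480290 ≈ 2341, ∠ = arctan(2341/3) ≈ 89.93°
zero (s+560): 560 + j2341 → |·| = √(560²+2341²) = √5793881 ≈ 2407, ∠ = arctan(2341/560) ≈ 76.55°
pole (s+10): 10 + j2341 → |·| = √(10²+2341²) = √5480381 ≈ 2341, ∠ = arctan(2341/10) ≈ 89.76°
pole (s+200): 200 + j2341 → |·| = √(200²+2341²) = √5520281 ≈ 2349.5, ∠ = arctan(2341/200) ≈ 85.12°
|T| = 5 · 5.6348e+06 / 5.5002e+06 ≈ 5.1224
Gain = 20 log₁₀(5.1224) ≈ 14.19 dB
∠T = 166.48° − 174.88° = -8.40°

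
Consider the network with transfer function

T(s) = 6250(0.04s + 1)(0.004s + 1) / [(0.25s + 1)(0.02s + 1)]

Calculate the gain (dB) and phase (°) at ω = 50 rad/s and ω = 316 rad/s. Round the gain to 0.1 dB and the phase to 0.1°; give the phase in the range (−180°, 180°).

ω = 50: 58.1 dB, -55.7°; ω = 316: 48.1 dB, -33.2°

At ω = 50 rad/s:
zero (1 + j50·0.04) = 1 + j2 → |·| ≈ 2.2361, ∠ ≈ 63.43°
zero (1 + j50·0.004) = 1 + j0.2 → |·| ≈ 1.0198, ∠ ≈ 11.31°
pole (1 + j50·0.25) = 1 + j12.5 → |·| ≈ 12.54, ∠ ≈ 85.43°
pole (1 + j50·0.02) = 1 + j1 → |·| ≈ 1.4142, ∠ ≈ 45.00°
|T| = 6250 · 2.2361 · 1.0198 / (12.54 · 1.4142) ≈ 803.67
Gain = 20 log₁₀(803.67) ≈ 58.10 dB
∠T = (63.43° + 11.31°) − (85.43° + 45.00°) = -55.69°

At ω = 316 rad/s:
zero (1 + j316·0.04) = 1 + j12.64 → |·| ≈ 12.679, ∠ ≈ 85.48°
zero (1 + j316·0.004) = 1 + j1.264 → |·| ≈ 1.6117, ∠ ≈ 51.65°
pole (1 + j316·0.25) = 1 + j79 → |·| ≈ 79.006, ∠ ≈ 89.27°
pole (1 + j316·0.02) = 1 + j6.32 → |·| ≈ 6.3986, ∠ ≈ 81.01°
|T| = 6250 · 12.679 · 1.6117 / (79.006 · 6.3986) ≈ 252.64
Gain = 20 log₁₀(252.64) ≈ 48.05 dB
∠T = (85.48° + 51.65°) − (89.27° + 81.01°) = -33.15°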